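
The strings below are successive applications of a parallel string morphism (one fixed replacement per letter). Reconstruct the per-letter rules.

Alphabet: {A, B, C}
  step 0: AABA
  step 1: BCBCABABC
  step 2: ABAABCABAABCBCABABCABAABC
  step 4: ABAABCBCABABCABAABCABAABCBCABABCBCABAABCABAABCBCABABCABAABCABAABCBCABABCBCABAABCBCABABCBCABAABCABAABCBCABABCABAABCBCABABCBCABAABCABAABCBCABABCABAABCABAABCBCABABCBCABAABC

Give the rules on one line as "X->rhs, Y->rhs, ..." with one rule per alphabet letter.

A->BC, B->ABA, C->ABC

  step 1 ⇒ step 2: BCBCABABC ⇒ ABA·ABC·ABA·ABC·BC·ABA·BC·ABA·ABC
    A ↦ BC
    B ↦ ABA
    C ↦ ABC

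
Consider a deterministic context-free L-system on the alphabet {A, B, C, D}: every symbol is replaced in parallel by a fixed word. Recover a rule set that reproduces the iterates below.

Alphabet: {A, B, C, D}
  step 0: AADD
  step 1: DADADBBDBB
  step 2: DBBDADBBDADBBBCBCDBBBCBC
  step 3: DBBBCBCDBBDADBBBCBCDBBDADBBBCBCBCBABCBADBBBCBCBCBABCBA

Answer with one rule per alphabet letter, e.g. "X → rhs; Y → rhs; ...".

  step 2 ⇒ step 3: DBBDADBBDADBBBCBCDBBBCBC ⇒ DBB·BC·BC·DBB·DA·DBB·BC·BC·DBB·DA·DBB·BC·BC·BC·BA·BC·BA·DBB·BC·BC·BC·BA·BC·BA
    A ↦ DA
    B ↦ BC
    C ↦ BA
    D ↦ DBB

A->DA, B->BC, C->BA, D->DBB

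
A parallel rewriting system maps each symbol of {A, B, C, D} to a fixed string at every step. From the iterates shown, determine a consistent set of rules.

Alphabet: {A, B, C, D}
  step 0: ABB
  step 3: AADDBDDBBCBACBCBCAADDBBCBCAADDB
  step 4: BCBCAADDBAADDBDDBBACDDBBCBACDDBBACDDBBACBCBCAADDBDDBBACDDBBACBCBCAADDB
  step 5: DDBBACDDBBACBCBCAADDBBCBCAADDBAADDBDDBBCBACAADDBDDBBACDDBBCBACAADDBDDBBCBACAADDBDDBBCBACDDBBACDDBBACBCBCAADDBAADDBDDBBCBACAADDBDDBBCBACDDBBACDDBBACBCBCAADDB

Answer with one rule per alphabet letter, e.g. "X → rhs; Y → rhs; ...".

  step 4 ⇒ step 5: BCBCAADDBAADDBDDBBACDDBBCBACDDBBACDDBBACBCBCAADDBDDBBACDDBBACBCBCAADDB ⇒ DDB·BAC·DDB·BAC·BC·BC·A·A·DDB·BC·BC·A·A·DDB·A·A·DDB·DDB·BC·BAC·A·A·DDB·DDB·BAC·DDB·BC·BAC·A·A·DDB·DDB·BC·BAC·A·A·DDB·DDB·BC·BAC·DDB·BAC·DDB·BAC·BC·BC·A·A·DDB·A·A·DDB·DDB·BC·BAC·A·A·DDB·DDB·BC·BAC·DDB·BAC·DDB·BAC·BC·BC·A·A·DDB
    A ↦ BC
    B ↦ DDB
    C ↦ BAC
    D ↦ A

A->BC, B->DDB, C->BAC, D->A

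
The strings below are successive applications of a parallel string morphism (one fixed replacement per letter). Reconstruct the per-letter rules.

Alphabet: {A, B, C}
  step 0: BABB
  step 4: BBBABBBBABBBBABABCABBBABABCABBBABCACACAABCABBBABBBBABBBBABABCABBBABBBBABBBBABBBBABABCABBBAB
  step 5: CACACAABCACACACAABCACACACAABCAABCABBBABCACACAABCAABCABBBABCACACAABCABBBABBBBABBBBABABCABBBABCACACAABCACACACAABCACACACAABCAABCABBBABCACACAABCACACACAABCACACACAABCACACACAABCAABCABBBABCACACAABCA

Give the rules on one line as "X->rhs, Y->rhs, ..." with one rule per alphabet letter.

  step 4 ⇒ step 5: BBBABBBBABBBBABABCABBBABABCABBBABCACACAABCABBBABBBBABBBBABABCABBBABBBBABBBBABBBBABABCABBBAB ⇒ CA·CA·CA·AB·CA·CA·CA·CA·AB·CA·CA·CA·CA·AB·CA·AB·CA·BBB·AB·CA·CA·CA·AB·CA·AB·CA·BBB·AB·CA·CA·CA·AB·CA·BBB·AB·BBB·AB·BBB·AB·AB·CA·BBB·AB·CA·CA·CA·AB·CA·CA·CA·CA·AB·CA·CA·CA·CA·AB·CA·AB·CA·BBB·AB·CA·CA·CA·AB·CA·CA·CA·CA·AB·CA·CA·CA·CA·AB·CA·CA·CA·CA·AB·CA·AB·CA·BBB·AB·CA·CA·CA·AB·CA
    A ↦ AB
    B ↦ CA
    C ↦ BBB

A->AB, B->CA, C->BBB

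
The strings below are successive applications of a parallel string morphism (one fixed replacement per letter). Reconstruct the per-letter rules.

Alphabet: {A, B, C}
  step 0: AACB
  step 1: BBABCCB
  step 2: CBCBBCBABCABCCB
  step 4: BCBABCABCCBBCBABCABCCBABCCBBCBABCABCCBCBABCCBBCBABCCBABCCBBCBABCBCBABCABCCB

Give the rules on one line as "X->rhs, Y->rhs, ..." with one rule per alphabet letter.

A->B, B->CB, C->ABC

  step 1 ⇒ step 2: BBABCCB ⇒ CB·CB·B·CB·ABC·ABC·CB
    A ↦ B
    B ↦ CB
    C ↦ ABC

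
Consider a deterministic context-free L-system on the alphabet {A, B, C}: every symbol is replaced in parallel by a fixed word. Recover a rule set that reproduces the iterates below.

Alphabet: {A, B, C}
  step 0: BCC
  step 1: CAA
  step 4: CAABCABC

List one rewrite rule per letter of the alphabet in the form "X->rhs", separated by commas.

A->BC, B->C, C->A

  step 0 ⇒ step 1: BCC ⇒ C·A·A
    B ↦ C
    C ↦ A
    A ↦ BC  (constrained at step 1)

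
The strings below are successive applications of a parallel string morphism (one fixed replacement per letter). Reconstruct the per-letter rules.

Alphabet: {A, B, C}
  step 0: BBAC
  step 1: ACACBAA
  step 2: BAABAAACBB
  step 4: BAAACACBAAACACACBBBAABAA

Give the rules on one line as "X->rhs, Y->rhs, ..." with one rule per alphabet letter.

A->B, B->AC, C->AA

  step 1 ⇒ step 2: ACACBAA ⇒ B·AA·B·AA·AC·B·B
    A ↦ B
    B ↦ AC
    C ↦ AA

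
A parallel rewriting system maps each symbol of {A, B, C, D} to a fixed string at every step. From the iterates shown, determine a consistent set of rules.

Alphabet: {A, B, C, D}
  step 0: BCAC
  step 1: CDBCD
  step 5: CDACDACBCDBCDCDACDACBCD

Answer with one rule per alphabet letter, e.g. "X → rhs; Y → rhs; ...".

A->BC, B->C, C->D, D->AC

  step 0 ⇒ step 1: BCAC ⇒ C·D·BC·D
    A ↦ BC
    B ↦ C
    C ↦ D
    D ↦ AC  (constrained at step 1)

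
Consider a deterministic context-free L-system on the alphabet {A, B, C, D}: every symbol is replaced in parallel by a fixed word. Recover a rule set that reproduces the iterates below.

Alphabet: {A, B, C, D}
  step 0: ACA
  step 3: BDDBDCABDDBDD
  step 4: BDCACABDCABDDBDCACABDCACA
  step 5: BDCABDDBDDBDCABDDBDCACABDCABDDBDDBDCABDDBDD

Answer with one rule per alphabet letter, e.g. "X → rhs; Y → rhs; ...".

  step 4 ⇒ step 5: BDCACABDCABDDBDCACABDCACA ⇒ BD·CA·BD·D·BD·D·BD·CA·BD·D·BD·CA·CA·BD·CA·BD·D·BD·D·BD·CA·BD·D·BD·D
    A ↦ D
    B ↦ BD
    C ↦ BD
    D ↦ CA

A->D, B->BD, C->BD, D->CA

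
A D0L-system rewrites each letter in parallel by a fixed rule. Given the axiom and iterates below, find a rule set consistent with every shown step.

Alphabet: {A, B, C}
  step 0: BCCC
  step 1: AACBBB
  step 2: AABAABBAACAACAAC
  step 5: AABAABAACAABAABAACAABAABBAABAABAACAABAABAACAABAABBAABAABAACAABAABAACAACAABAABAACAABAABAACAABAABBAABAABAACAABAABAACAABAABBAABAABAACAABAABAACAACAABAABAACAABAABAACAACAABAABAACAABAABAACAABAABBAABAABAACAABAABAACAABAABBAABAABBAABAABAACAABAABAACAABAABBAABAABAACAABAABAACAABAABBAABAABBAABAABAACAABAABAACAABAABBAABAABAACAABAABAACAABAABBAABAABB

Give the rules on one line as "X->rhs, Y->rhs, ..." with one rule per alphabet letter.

  step 1 ⇒ step 2: AACBBB ⇒ AAB·AAB·B·AAC·AAC·AAC
    A ↦ AAB
    B ↦ AAC
    C ↦ B

A->AAB, B->AAC, C->B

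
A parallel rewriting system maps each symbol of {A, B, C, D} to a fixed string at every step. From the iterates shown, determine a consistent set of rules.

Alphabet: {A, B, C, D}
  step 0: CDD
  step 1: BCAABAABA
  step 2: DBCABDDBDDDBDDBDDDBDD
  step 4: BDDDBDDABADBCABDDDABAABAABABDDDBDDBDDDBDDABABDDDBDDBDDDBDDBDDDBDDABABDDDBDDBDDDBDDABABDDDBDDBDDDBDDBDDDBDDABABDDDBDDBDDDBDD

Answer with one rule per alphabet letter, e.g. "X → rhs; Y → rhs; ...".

A->BDD, B->D, C->BCA, D->ABA

  step 1 ⇒ step 2: BCAABAABA ⇒ D·BCA·BDD·BDD·D·BDD·BDD·D·BDD
    A ↦ BDD
    B ↦ D
    C ↦ BCA
  step 0 ⇒ step 1: CDD ⇒ BCA·ABA·ABA
    D ↦ ABA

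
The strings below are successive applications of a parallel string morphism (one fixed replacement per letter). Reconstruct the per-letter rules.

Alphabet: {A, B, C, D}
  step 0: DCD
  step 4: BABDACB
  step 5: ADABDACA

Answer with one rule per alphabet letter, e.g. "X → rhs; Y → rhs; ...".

  step 4 ⇒ step 5: BABDACB ⇒ A·D·A·B·D·AC·A
    A ↦ D
    B ↦ A
    C ↦ AC
    D ↦ B

A->D, B->A, C->AC, D->B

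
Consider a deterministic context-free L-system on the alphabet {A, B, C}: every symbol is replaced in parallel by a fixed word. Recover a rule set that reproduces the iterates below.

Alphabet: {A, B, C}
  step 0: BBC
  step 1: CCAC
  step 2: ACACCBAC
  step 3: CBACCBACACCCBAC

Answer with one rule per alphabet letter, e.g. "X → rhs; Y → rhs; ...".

  step 2 ⇒ step 3: ACACCBAC ⇒ CB·AC·CB·AC·AC·C·CB·AC
    A ↦ CB
    B ↦ C
    C ↦ AC

A->CB, B->C, C->AC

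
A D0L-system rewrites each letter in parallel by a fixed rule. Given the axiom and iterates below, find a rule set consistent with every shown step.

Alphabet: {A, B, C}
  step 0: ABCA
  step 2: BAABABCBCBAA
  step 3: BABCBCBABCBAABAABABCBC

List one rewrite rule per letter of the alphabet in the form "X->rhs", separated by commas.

A->BC, B->BA, C->A

  step 2 ⇒ step 3: BAABABCBCBAA ⇒ BA·BC·BC·BA·BC·BA·A·BA·A·BA·BC·BC
    A ↦ BC
    B ↦ BA
    C ↦ A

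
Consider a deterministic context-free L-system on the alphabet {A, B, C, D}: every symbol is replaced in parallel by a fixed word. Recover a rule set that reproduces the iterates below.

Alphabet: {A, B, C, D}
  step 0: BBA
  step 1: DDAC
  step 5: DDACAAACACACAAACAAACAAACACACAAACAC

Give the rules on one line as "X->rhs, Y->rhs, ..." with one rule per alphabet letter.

A->AC, B->D, C->AA, D->B

  step 0 ⇒ step 1: BBA ⇒ D·D·AC
    A ↦ AC
    B ↦ D
    C ↦ AA  (constrained at step 1)
    D ↦ B  (constrained at step 1)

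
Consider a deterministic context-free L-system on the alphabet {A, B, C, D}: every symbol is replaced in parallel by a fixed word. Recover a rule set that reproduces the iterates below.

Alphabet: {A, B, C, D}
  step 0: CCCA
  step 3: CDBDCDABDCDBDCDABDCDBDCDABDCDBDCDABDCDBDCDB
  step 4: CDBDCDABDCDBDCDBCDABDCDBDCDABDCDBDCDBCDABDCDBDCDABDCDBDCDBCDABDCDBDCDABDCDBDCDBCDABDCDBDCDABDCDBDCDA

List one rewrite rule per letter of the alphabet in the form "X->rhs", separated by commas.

  step 3 ⇒ step 4: CDBDCDABDCDBDCDABDCDBDCDABDCDBDCDABDCDBDCDB ⇒ CD·BD·CDA·BD·CD·BD·CDB·CDA·BD·CD·BD·CDA·BD·CD·BD·CDB·CDA·BD·CD·BD·CDA·BD·CD·BD·CDB·CDA·BD·CD·BD·CDA·BD·CD·BD·CDB·CDA·BD·CD·BD·CDA·BD·CD·BD·CDA
    A ↦ CDB
    B ↦ CDA
    C ↦ CD
    D ↦ BD

A->CDB, B->CDA, C->CD, D->BD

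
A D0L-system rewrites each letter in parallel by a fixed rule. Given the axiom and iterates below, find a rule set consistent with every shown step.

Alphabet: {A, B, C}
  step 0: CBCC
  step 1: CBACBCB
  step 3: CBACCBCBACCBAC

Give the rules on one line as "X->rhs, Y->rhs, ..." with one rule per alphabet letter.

  step 0 ⇒ step 1: CBCC ⇒ CB·A·CB·CB
    B ↦ A
    C ↦ CB
    A ↦ C  (constrained at step 1)

A->C, B->A, C->CB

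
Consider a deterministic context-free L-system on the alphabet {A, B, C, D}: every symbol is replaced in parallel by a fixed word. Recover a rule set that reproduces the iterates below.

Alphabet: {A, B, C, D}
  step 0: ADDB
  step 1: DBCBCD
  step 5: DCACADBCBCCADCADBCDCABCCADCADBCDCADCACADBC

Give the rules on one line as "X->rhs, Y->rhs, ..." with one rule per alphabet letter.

A->D, B->D, C->CA, D->BC

  step 0 ⇒ step 1: ADDB ⇒ D·BC·BC·D
    A ↦ D
    B ↦ D
    D ↦ BC
    C ↦ CA  (constrained at step 1)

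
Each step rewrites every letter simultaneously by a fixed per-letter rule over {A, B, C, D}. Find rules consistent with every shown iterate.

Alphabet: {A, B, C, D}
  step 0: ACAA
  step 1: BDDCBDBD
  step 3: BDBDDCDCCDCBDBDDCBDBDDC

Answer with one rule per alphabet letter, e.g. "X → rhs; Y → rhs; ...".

  step 0 ⇒ step 1: ACAA ⇒ BD·DC·BD·BD
    A ↦ BD
    C ↦ DC
    B ↦ AA  (constrained at step 1)
    D ↦ C  (constrained at step 1)

A->BD, B->AA, C->DC, D->C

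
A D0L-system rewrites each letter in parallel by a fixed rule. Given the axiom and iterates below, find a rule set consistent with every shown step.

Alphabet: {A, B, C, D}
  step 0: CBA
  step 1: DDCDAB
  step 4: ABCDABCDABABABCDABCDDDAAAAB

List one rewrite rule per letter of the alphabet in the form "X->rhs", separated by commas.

A->AB, B->CD, C->DD, D->A

  step 0 ⇒ step 1: CBA ⇒ DD·CD·AB
    A ↦ AB
    B ↦ CD
    C ↦ DD
    D ↦ A  (constrained at step 1)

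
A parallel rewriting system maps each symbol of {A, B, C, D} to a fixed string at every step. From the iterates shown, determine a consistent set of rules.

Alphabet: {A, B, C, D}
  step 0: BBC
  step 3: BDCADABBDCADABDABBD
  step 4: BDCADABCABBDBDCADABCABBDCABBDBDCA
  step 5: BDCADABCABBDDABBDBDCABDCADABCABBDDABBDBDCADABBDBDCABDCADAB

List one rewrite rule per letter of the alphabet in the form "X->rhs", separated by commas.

A->B, B->BD, C->DA, D->CA

  step 4 ⇒ step 5: BDCADABCABBDBDCADABCABBDCABBDBDCA ⇒ BD·CA·DA·B·CA·B·BD·DA·B·BD·BD·CA·BD·CA·DA·B·CA·B·BD·DA·B·BD·BD·CA·DA·B·BD·BD·CA·BD·CA·DA·B
    A ↦ B
    B ↦ BD
    C ↦ DA
    D ↦ CA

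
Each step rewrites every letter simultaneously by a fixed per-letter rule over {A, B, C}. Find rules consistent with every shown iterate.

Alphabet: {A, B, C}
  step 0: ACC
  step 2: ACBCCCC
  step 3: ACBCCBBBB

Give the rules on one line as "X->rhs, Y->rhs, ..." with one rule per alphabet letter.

  step 2 ⇒ step 3: ACBCCCC ⇒ AC·B·CC·B·B·B·B
    A ↦ AC
    B ↦ CC
    C ↦ B

A->AC, B->CC, C->B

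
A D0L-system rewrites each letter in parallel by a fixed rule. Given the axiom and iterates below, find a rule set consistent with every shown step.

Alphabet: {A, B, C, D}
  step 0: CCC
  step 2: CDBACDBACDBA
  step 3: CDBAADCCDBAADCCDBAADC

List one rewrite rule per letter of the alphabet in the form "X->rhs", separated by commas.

A->C, B->AD, C->CD, D->BA

  step 2 ⇒ step 3: CDBACDBACDBA ⇒ CD·BA·AD·C·CD·BA·AD·C·CD·BA·AD·C
    A ↦ C
    B ↦ AD
    C ↦ CD
    D ↦ BA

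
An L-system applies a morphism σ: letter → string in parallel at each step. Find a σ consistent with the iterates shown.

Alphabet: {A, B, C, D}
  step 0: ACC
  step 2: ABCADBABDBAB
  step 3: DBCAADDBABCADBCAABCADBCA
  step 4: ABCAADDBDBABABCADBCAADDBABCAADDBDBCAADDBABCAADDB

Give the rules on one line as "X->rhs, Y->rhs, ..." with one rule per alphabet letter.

A->DB, B->CA, C->AD, D->AB

  step 3 ⇒ step 4: DBCAADDBABCADBCAABCADBCA ⇒ AB·CA·AD·DB·DB·AB·AB·CA·DB·CA·AD·DB·AB·CA·AD·DB·DB·CA·AD·DB·AB·CA·AD·DB
    A ↦ DB
    B ↦ CA
    C ↦ AD
    D ↦ AB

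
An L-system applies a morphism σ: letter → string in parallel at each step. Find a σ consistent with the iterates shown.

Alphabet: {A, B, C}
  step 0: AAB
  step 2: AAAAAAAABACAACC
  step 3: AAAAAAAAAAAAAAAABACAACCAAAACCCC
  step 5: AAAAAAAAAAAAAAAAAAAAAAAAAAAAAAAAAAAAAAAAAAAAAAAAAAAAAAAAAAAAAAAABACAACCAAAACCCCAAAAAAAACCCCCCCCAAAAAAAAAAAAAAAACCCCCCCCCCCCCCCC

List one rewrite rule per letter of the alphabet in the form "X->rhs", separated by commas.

A->AA, B->BAC, C->CC

  step 2 ⇒ step 3: AAAAAAAABACAACC ⇒ AA·AA·AA·AA·AA·AA·AA·AA·BAC·AA·CC·AA·AA·CC·CC
    A ↦ AA
    B ↦ BAC
    C ↦ CC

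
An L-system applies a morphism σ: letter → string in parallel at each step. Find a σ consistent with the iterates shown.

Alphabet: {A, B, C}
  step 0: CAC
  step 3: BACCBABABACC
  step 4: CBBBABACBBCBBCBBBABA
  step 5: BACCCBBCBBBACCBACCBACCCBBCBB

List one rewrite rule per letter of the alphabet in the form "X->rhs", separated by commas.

  step 4 ⇒ step 5: CBBBABACBBCBBCBBBABA ⇒ BA·C·C·C·BB·C·BB·BA·C·C·BA·C·C·BA·C·C·C·BB·C·BB
    A ↦ BB
    B ↦ C
    C ↦ BA

A->BB, B->C, C->BA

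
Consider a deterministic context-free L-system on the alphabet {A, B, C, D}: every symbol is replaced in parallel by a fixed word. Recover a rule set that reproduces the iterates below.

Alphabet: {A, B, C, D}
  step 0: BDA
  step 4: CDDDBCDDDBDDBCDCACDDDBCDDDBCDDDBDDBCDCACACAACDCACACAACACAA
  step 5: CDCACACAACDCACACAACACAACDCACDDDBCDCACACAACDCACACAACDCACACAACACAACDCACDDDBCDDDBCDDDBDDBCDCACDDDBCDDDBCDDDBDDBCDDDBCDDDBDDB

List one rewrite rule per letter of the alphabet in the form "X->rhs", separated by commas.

A->DDB, B->A, C->CD, D->CA

  step 4 ⇒ step 5: CDDDBCDDDBDDBCDCACDDDBCDDDBCDDDBDDBCDCACACAACDCACACAACACAA ⇒ CD·CA·CA·CA·A·CD·CA·CA·CA·A·CA·CA·A·CD·CA·CD·DDB·CD·CA·CA·CA·A·CD·CA·CA·CA·A·CD·CA·CA·CA·A·CA·CA·A·CD·CA·CD·DDB·CD·DDB·CD·DDB·DDB·CD·CA·CD·DDB·CD·DDB·CD·DDB·DDB·CD·DDB·CD·DDB·DDB
    A ↦ DDB
    B ↦ A
    C ↦ CD
    D ↦ CA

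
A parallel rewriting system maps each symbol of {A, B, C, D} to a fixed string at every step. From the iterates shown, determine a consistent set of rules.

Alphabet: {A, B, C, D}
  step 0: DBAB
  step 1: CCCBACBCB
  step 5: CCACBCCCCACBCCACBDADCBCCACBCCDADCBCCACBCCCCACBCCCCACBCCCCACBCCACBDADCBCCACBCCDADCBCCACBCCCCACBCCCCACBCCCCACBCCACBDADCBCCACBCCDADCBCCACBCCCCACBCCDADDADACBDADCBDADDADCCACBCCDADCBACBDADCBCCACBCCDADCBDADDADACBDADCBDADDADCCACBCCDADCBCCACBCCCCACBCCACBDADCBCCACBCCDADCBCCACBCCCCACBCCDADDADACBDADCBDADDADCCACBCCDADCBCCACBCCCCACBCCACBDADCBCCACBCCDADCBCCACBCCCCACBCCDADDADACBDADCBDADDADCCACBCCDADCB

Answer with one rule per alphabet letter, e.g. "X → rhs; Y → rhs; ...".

A->ACB, B->CB, C->DAD, D->CC

  step 0 ⇒ step 1: DBAB ⇒ CC·CB·ACB·CB
    A ↦ ACB
    B ↦ CB
    D ↦ CC
    C ↦ DAD  (constrained at step 1)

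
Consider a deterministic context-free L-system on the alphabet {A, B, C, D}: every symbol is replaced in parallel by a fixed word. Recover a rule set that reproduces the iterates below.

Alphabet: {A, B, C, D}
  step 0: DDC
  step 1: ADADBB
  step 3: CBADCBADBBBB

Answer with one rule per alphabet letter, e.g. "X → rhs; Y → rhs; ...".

A->B, B->C, C->BB, D->AD

  step 0 ⇒ step 1: DDC ⇒ AD·AD·BB
    C ↦ BB
    D ↦ AD
    A ↦ B  (constrained at step 1)
    B ↦ C  (constrained at step 1)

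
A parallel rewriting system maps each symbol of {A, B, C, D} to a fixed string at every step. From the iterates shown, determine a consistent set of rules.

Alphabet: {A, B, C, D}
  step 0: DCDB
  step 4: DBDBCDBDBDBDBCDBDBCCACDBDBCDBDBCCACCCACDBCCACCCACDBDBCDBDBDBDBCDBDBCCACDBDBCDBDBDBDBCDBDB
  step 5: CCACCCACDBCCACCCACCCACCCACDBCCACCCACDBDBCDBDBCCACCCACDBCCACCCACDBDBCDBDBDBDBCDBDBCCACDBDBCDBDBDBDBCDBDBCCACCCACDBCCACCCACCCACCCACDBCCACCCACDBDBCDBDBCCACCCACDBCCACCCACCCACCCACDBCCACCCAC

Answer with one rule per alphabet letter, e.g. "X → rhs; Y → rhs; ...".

  step 4 ⇒ step 5: DBDBCDBDBDBDBCDBDBCCACDBDBCDBDBCCACCCACDBCCACCCACDBDBCDBDBDBDBCDBDBCCACDBDBCDBDBDBDBCDBDB ⇒ CCA·C·CCA·C·DB·CCA·C·CCA·C·CCA·C·CCA·C·DB·CCA·C·CCA·C·DB·DB·CDB·DB·CCA·C·CCA·C·DB·CCA·C·CCA·C·DB·DB·CDB·DB·DB·DB·CDB·DB·CCA·C·DB·DB·CDB·DB·DB·DB·CDB·DB·CCA·C·CCA·C·DB·CCA·C·CCA·C·CCA·C·CCA·C·DB·CCA·C·CCA·C·DB·DB·CDB·DB·CCA·C·CCA·C·DB·CCA·C·CCA·C·CCA·C·CCA·C·DB·CCA·C·CCA·C
    A ↦ CDB
    B ↦ C
    C ↦ DB
    D ↦ CCA

A->CDB, B->C, C->DB, D->CCA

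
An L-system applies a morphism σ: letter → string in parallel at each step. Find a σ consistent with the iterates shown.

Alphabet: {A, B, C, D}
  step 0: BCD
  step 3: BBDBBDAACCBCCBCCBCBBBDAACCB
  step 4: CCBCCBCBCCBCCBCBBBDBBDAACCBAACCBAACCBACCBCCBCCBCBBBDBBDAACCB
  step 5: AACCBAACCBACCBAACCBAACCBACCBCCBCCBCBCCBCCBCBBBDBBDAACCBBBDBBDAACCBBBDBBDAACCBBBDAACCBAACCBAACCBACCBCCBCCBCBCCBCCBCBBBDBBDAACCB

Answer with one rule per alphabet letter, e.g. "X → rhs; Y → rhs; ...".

  step 4 ⇒ step 5: CCBCCBCBCCBCCBCBBBDBBDAACCBAACCBAACCBACCBCCBCCBCBBBDBBDAACCB ⇒ A·A·CCB·A·A·CCB·A·CCB·A·A·CCB·A·A·CCB·A·CCB·CCB·CCB·CB·CCB·CCB·CB·BBD·BBD·A·A·CCB·BBD·BBD·A·A·CCB·BBD·BBD·A·A·CCB·BBD·A·A·CCB·A·A·CCB·A·A·CCB·A·CCB·CCB·CCB·CB·CCB·CCB·CB·BBD·BBD·A·A·CCB
    A ↦ BBD
    B ↦ CCB
    C ↦ A
    D ↦ CB

A->BBD, B->CCB, C->A, D->CB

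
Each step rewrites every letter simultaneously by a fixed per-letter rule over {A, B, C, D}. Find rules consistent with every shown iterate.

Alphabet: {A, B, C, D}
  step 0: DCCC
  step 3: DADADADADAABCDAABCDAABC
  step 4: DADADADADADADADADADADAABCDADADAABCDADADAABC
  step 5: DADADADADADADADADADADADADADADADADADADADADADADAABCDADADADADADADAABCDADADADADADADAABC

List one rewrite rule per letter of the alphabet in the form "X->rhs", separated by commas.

  step 4 ⇒ step 5: DADADADADADADADADADADAABCDADADAABCDADADAABC ⇒ DA·DA·DA·DA·DA·DA·DA·DA·DA·DA·DA·DA·DA·DA·DA·DA·DA·DA·DA·DA·DA·DA·DA·A·BC·DA·DA·DA·DA·DA·DA·DA·A·BC·DA·DA·DA·DA·DA·DA·DA·A·BC
    A ↦ DA
    B ↦ A
    C ↦ BC
    D ↦ DA

A->DA, B->A, C->BC, D->DA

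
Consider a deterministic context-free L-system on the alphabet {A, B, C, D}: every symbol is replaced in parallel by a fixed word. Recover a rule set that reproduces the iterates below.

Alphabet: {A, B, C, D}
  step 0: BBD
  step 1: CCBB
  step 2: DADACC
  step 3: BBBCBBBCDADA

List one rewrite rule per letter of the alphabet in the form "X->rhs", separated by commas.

  step 2 ⇒ step 3: DADACC ⇒ BB·BC·BB·BC·DA·DA
    A ↦ BC
    C ↦ DA
    D ↦ BB
  step 0 ⇒ step 1: BBD ⇒ C·C·BB
    B ↦ C

A->BC, B->C, C->DA, D->BB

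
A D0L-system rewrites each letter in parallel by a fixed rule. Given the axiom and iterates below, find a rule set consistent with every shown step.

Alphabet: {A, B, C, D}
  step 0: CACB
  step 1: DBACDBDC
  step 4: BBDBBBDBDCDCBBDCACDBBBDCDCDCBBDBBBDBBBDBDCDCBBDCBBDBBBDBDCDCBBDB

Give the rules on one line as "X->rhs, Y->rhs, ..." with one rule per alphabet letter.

A->AC, B->DC, C->DB, D->BB

  step 0 ⇒ step 1: CACB ⇒ DB·AC·DB·DC
    A ↦ AC
    B ↦ DC
    C ↦ DB
    D ↦ BB  (constrained at step 1)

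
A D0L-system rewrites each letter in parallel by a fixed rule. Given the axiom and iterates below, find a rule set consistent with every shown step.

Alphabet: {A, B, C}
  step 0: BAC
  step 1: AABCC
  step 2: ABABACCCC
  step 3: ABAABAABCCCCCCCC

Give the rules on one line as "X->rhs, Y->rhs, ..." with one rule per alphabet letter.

  step 2 ⇒ step 3: ABABACCCC ⇒ AB·A·AB·A·AB·CC·CC·CC·CC
    A ↦ AB
    B ↦ A
    C ↦ CC

A->AB, B->A, C->CC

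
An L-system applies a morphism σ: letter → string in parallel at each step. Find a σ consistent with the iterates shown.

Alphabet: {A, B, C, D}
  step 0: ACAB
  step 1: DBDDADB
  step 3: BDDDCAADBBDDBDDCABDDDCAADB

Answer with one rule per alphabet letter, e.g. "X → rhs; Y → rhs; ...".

  step 0 ⇒ step 1: ACAB ⇒ D·BD·D·ADB
    A ↦ D
    B ↦ ADB
    C ↦ BD
    D ↦ CA  (constrained at step 1)

A->D, B->ADB, C->BD, D->CA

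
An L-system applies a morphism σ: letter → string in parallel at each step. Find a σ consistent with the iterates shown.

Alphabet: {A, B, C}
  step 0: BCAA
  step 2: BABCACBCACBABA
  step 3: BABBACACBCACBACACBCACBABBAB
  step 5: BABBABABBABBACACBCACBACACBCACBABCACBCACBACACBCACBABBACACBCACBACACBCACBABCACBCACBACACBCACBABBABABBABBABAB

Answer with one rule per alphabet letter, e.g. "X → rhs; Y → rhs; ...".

  step 2 ⇒ step 3: BABCACBCACBABA ⇒ BA·B·BA·CAC·B·CAC·BA·CAC·B·CAC·BA·B·BA·B
    A ↦ B
    B ↦ BA
    C ↦ CAC

A->B, B->BA, C->CAC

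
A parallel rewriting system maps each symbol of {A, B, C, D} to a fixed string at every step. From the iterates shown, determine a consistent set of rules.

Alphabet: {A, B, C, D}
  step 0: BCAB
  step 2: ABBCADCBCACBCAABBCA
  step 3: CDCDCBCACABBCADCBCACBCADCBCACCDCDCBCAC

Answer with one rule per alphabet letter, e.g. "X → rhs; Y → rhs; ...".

  step 2 ⇒ step 3: ABBCADCBCACBCAABBCA ⇒ C·DC·DC·BCA·C·AB·BCA·DC·BCA·C·BCA·DC·BCA·C·C·DC·DC·BCA·C
    A ↦ C
    B ↦ DC
    C ↦ BCA
    D ↦ AB

A->C, B->DC, C->BCA, D->AB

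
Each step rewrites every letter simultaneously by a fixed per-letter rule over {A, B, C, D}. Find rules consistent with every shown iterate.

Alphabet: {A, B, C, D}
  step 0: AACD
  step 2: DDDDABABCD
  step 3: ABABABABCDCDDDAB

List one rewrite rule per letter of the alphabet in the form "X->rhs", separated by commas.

  step 2 ⇒ step 3: DDDDABABCD ⇒ AB·AB·AB·AB·C·D·C·D·DD·AB
    A ↦ C
    B ↦ D
    C ↦ DD
    D ↦ AB

A->C, B->D, C->DD, D->AB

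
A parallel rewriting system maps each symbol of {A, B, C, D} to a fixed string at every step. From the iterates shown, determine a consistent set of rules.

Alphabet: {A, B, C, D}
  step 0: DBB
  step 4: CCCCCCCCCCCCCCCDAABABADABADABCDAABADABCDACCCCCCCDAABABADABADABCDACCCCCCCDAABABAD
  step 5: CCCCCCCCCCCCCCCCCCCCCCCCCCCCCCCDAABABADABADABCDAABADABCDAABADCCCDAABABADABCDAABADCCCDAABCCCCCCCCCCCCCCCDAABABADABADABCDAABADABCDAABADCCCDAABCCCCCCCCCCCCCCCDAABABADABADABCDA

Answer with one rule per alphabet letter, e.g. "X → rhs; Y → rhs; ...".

A->AB, B->AD, C->CC, D->CDA

  step 4 ⇒ step 5: CCCCCCCCCCCCCCCDAABABADABADABCDAABADABCDACCCCCCCDAABABADABADABCDACCCCCCCDAABABAD ⇒ CC·CC·CC·CC·CC·CC·CC·CC·CC·CC·CC·CC·CC·CC·CC·CDA·AB·AB·AD·AB·AD·AB·CDA·AB·AD·AB·CDA·AB·AD·CC·CDA·AB·AB·AD·AB·CDA·AB·AD·CC·CDA·AB·CC·CC·CC·CC·CC·CC·CC·CDA·AB·AB·AD·AB·AD·AB·CDA·AB·AD·AB·CDA·AB·AD·CC·CDA·AB·CC·CC·CC·CC·CC·CC·CC·CDA·AB·AB·AD·AB·AD·AB·CDA
    A ↦ AB
    B ↦ AD
    C ↦ CC
    D ↦ CDA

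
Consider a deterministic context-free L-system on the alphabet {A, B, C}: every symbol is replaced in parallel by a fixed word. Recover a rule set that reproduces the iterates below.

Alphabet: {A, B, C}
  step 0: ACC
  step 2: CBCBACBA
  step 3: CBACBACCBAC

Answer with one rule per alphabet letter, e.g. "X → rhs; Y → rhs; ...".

A->C, B->A, C->CB

  step 2 ⇒ step 3: CBCBACBA ⇒ CB·A·CB·A·C·CB·A·C
    A ↦ C
    B ↦ A
    C ↦ CB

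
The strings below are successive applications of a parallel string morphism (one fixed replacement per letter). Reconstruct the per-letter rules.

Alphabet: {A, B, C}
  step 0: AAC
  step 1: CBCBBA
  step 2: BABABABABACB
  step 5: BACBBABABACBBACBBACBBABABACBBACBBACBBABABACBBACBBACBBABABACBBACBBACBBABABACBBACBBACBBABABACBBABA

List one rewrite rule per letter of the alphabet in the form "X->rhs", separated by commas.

A->CB, B->BA, C->BA

  step 1 ⇒ step 2: CBCBBA ⇒ BA·BA·BA·BA·BA·CB
    A ↦ CB
    B ↦ BA
    C ↦ BA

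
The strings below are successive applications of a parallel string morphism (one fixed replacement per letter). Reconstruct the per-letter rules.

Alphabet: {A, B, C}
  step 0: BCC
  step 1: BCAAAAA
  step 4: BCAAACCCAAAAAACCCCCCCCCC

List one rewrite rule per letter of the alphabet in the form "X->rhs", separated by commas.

A->C, B->BCA, C->AA

  step 0 ⇒ step 1: BCC ⇒ BCA·AA·AA
    B ↦ BCA
    C ↦ AA
    A ↦ C  (constrained at step 1)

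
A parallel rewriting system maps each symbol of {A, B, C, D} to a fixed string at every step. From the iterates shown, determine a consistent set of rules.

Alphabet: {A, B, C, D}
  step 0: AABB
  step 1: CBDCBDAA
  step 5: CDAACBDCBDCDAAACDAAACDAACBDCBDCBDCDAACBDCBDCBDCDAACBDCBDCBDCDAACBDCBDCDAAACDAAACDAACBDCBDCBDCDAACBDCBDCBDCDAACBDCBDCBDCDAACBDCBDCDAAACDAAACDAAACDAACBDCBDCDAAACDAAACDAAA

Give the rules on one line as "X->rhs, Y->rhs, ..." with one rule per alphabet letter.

  step 0 ⇒ step 1: AABB ⇒ CBD·CBD·A·A
    A ↦ CBD
    B ↦ A
    C ↦ CD  (constrained at step 1)
    D ↦ AA  (constrained at step 1)

A->CBD, B->A, C->CD, D->AA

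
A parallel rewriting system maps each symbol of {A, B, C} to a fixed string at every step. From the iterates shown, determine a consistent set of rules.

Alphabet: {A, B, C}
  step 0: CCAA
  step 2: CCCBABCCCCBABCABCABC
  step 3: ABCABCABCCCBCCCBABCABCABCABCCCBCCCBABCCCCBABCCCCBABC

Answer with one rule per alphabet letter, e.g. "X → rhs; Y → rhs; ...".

A->C, B->CCB, C->ABC

  step 2 ⇒ step 3: CCCBABCCCCBABCABCABC ⇒ ABC·ABC·ABC·CCB·C·CCB·ABC·ABC·ABC·ABC·CCB·C·CCB·ABC·C·CCB·ABC·C·CCB·ABC
    A ↦ C
    B ↦ CCB
    C ↦ ABC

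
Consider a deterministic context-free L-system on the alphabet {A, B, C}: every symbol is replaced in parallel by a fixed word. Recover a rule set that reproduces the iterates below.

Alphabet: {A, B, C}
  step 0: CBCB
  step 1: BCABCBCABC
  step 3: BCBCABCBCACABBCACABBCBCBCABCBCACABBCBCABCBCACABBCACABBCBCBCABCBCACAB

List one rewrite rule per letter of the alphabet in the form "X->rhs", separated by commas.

  step 0 ⇒ step 1: CBCB ⇒ BCA·BC·BCA·BC
    B ↦ BC
    C ↦ BCA
    A ↦ CAB  (constrained at step 1)

A->CAB, B->BC, C->BCA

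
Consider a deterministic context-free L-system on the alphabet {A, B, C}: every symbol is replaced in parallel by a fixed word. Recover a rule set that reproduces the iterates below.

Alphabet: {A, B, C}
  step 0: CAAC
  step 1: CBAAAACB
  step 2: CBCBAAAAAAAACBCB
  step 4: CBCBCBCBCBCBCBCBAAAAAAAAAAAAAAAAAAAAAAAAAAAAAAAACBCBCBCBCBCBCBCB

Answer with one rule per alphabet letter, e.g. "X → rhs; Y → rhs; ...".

  step 1 ⇒ step 2: CBAAAACB ⇒ CB·CB·AA·AA·AA·AA·CB·CB
    A ↦ AA
    B ↦ CB
    C ↦ CB

A->AA, B->CB, C->CB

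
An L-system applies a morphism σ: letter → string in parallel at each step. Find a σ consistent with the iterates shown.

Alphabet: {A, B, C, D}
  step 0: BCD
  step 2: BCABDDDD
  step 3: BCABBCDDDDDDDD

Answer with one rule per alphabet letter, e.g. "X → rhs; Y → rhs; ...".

A->B, B->BC, C->A, D->DD

  step 2 ⇒ step 3: BCABDDDD ⇒ BC·A·B·BC·DD·DD·DD·DD
    A ↦ B
    B ↦ BC
    C ↦ A
    D ↦ DD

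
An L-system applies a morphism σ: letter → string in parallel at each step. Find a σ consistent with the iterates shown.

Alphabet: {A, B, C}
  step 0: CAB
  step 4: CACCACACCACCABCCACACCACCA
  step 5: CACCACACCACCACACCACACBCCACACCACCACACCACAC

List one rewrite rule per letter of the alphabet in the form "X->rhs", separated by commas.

  step 4 ⇒ step 5: CACCACACCACCABCCACACCACCA ⇒ CA·C·CA·CA·C·CA·C·CA·CA·C·CA·CA·C·BC·CA·CA·C·CA·C·CA·CA·C·CA·CA·C
    A ↦ C
    B ↦ BC
    C ↦ CA

A->C, B->BC, C->CA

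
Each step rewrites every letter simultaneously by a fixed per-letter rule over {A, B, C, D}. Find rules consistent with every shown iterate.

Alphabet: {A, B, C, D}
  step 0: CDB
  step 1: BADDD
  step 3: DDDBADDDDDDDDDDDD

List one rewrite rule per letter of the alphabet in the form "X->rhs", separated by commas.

  step 0 ⇒ step 1: CDB ⇒ BA·DD·D
    B ↦ D
    C ↦ BA
    D ↦ DD
    A ↦ BC  (constrained at step 1)

A->BC, B->D, C->BA, D->DD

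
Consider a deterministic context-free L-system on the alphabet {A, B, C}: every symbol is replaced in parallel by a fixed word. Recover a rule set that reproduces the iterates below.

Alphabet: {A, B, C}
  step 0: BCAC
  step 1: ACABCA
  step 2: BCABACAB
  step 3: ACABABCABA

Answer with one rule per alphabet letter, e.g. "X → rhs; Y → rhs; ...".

  step 2 ⇒ step 3: BCABACAB ⇒ A·CA·B·A·B·CA·B·A
    A ↦ B
    B ↦ A
    C ↦ CA

A->B, B->A, C->CA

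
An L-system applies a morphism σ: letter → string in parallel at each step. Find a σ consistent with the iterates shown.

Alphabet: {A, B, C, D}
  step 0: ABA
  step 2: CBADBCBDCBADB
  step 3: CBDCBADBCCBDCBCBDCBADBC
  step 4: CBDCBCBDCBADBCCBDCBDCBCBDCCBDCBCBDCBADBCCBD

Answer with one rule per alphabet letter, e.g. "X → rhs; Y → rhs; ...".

  step 3 ⇒ step 4: CBDCBADBCCBDCBCBDCBADBC ⇒ CBD·C·B·CBD·C·BAD·B·C·CBD·CBD·C·B·CBD·C·CBD·C·B·CBD·C·BAD·B·C·CBD
    A ↦ BAD
    B ↦ C
    C ↦ CBD
    D ↦ B

A->BAD, B->C, C->CBD, D->B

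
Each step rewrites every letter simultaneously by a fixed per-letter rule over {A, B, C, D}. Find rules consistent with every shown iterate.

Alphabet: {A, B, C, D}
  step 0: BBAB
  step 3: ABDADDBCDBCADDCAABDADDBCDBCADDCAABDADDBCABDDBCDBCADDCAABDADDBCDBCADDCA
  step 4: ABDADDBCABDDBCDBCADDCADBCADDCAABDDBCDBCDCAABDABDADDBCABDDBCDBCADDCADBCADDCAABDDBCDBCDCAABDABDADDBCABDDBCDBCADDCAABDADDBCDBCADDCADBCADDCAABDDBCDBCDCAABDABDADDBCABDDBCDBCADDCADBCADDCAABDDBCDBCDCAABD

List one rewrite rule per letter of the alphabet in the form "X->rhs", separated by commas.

  step 3 ⇒ step 4: ABDADDBCDBCADDCAABDADDBCDBCADDCAABDADDBCABDDBCDBCADDCAABDADDBCDBCADDCA ⇒ ABD·AD·DBC·ABD·DBC·DBC·AD·DCA·DBC·AD·DCA·ABD·DBC·DBC·DCA·ABD·ABD·AD·DBC·ABD·DBC·DBC·AD·DCA·DBC·AD·DCA·ABD·DBC·DBC·DCA·ABD·ABD·AD·DBC·ABD·DBC·DBC·AD·DCA·ABD·AD·DBC·DBC·AD·DCA·DBC·AD·DCA·ABD·DBC·DBC·DCA·ABD·ABD·AD·DBC·ABD·DBC·DBC·AD·DCA·DBC·AD·DCA·ABD·DBC·DBC·DCA·ABD
    A ↦ ABD
    B ↦ AD
    C ↦ DCA
    D ↦ DBC

A->ABD, B->AD, C->DCA, D->DBC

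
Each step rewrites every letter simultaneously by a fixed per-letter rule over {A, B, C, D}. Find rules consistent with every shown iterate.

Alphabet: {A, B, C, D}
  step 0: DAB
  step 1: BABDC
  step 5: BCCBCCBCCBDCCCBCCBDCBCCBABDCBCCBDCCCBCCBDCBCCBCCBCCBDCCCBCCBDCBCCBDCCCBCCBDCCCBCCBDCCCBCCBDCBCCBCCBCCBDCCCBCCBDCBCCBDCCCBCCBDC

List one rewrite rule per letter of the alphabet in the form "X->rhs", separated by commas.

  step 0 ⇒ step 1: DAB ⇒ B·AB·DC
    A ↦ AB
    B ↦ DC
    D ↦ B
    C ↦ CCB  (constrained at step 1)

A->AB, B->DC, C->CCB, D->B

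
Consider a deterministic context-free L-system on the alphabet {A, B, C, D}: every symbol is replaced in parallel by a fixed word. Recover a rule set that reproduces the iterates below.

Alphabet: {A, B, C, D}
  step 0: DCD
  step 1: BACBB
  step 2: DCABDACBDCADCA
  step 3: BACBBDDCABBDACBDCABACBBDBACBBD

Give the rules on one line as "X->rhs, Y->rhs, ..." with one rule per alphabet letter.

A->BD, B->DCA, C->ACB, D->B

  step 2 ⇒ step 3: DCABDACBDCADCA ⇒ B·ACB·BD·DCA·B·BD·ACB·DCA·B·ACB·BD·B·ACB·BD
    A ↦ BD
    B ↦ DCA
    C ↦ ACB
    D ↦ B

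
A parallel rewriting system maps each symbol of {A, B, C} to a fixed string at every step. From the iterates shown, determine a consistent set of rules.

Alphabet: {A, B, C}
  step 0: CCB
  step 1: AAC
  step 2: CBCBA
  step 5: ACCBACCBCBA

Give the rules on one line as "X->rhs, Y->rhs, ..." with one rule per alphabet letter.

A->CB, B->C, C->A

  step 1 ⇒ step 2: AAC ⇒ CB·CB·A
    A ↦ CB
    C ↦ A
  step 0 ⇒ step 1: CCB ⇒ A·A·C
    B ↦ C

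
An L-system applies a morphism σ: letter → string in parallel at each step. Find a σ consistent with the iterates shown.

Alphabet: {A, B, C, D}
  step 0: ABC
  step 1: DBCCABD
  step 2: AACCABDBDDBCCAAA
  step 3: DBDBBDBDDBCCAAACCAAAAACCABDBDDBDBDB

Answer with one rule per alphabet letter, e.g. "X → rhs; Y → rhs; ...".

A->DB, B->CCA, C->BD, D->AA

  step 2 ⇒ step 3: AACCABDBDDBCCAAA ⇒ DB·DB·BD·BD·DB·CCA·AA·CCA·AA·AA·CCA·BD·BD·DB·DB·DB
    A ↦ DB
    B ↦ CCA
    C ↦ BD
    D ↦ AA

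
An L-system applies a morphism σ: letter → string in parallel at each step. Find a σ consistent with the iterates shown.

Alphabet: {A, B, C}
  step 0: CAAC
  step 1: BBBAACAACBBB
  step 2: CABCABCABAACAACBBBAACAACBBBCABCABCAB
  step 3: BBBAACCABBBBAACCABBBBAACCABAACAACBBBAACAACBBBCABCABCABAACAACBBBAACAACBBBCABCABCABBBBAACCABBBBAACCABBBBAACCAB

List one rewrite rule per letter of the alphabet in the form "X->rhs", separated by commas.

  step 2 ⇒ step 3: CABCABCABAACAACBBBAACAACBBBCABCABCAB ⇒ BBB·AAC·CAB·BBB·AAC·CAB·BBB·AAC·CAB·AAC·AAC·BBB·AAC·AAC·BBB·CAB·CAB·CAB·AAC·AAC·BBB·AAC·AAC·BBB·CAB·CAB·CAB·BBB·AAC·CAB·BBB·AAC·CAB·BBB·AAC·CAB
    A ↦ AAC
    B ↦ CAB
    C ↦ BBB

A->AAC, B->CAB, C->BBB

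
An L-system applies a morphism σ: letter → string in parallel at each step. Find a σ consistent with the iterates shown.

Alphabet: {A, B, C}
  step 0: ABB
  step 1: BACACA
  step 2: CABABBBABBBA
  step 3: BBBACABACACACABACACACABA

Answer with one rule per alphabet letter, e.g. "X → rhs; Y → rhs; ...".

A->BA, B->CA, C->BB

  step 2 ⇒ step 3: CABABBBABBBA ⇒ BB·BA·CA·BA·CA·CA·CA·BA·CA·CA·CA·BA
    A ↦ BA
    B ↦ CA
    C ↦ BB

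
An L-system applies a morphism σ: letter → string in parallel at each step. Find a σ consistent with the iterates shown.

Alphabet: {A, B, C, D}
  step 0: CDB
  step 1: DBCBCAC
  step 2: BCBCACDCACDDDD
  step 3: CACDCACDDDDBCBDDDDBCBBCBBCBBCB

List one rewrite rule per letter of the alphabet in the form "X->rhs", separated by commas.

  step 2 ⇒ step 3: BCBCACDCACDDDD ⇒ CAC·D·CAC·D·DD·D·BCB·D·DD·D·BCB·BCB·BCB·BCB
    A ↦ DD
    B ↦ CAC
    C ↦ D
    D ↦ BCB

A->DD, B->CAC, C->D, D->BCB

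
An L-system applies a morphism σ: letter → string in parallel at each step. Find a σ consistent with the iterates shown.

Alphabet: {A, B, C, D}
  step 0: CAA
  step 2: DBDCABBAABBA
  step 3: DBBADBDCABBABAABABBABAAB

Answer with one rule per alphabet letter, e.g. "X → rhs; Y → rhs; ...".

  step 2 ⇒ step 3: DBDCABBAABBA ⇒ DB·BA·DB·DC·AB·BA·BA·AB·AB·BA·BA·AB
    A ↦ AB
    B ↦ BA
    C ↦ DC
    D ↦ DB

A->AB, B->BA, C->DC, D->DB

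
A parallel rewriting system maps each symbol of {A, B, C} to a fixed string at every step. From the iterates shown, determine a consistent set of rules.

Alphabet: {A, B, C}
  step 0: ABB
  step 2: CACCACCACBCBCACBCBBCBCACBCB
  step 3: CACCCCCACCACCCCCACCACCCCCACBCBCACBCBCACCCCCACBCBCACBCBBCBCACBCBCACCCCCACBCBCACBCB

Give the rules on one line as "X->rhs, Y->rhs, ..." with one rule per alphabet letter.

  step 2 ⇒ step 3: CACCACCACBCBCACBCBBCBCACBCB ⇒ CAC·CCC·CAC·CAC·CCC·CAC·CAC·CCC·CAC·BCB·CAC·BCB·CAC·CCC·CAC·BCB·CAC·BCB·BCB·CAC·BCB·CAC·CCC·CAC·BCB·CAC·BCB
    A ↦ CCC
    B ↦ BCB
    C ↦ CAC

A->CCC, B->BCB, C->CAC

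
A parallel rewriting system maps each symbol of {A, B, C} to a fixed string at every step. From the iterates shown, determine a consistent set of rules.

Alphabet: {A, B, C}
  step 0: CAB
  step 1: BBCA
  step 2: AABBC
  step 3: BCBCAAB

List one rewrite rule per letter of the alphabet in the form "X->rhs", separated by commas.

A->BC, B->A, C->B

  step 2 ⇒ step 3: AABBC ⇒ BC·BC·A·A·B
    A ↦ BC
    B ↦ A
    C ↦ B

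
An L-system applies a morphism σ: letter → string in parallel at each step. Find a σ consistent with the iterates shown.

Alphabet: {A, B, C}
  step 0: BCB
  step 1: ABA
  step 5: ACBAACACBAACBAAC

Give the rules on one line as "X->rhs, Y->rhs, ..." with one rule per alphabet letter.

A->AC, B->A, C->B

  step 0 ⇒ step 1: BCB ⇒ A·B·A
    B ↦ A
    C ↦ B
    A ↦ AC  (constrained at step 1)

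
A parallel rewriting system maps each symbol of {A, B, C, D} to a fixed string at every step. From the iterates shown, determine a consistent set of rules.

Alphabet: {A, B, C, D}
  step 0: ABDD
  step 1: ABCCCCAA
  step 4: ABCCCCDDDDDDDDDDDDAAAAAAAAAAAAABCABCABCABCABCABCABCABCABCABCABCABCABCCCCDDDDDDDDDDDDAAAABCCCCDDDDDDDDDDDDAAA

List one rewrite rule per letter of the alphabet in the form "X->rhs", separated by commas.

A->ABC, B->CCC, C->DDD, D->A

  step 0 ⇒ step 1: ABDD ⇒ ABC·CCC·A·A
    A ↦ ABC
    B ↦ CCC
    D ↦ A
    C ↦ DDD  (constrained at step 1)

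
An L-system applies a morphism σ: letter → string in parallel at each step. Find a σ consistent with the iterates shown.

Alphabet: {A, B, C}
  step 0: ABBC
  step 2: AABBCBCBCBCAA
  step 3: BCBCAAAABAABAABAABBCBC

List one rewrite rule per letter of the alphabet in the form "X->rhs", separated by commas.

A->BC, B->AA, C->B

  step 2 ⇒ step 3: AABBCBCBCBCAA ⇒ BC·BC·AA·AA·B·AA·B·AA·B·AA·B·BC·BC
    A ↦ BC
    B ↦ AA
    C ↦ B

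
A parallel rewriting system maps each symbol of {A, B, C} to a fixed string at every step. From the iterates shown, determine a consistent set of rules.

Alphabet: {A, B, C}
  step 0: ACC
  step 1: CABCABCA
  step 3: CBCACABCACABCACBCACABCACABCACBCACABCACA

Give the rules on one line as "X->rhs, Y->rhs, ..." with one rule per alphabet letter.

  step 0 ⇒ step 1: ACC ⇒ CA·BCA·BCA
    A ↦ CA
    C ↦ BCA
    B ↦ C  (constrained at step 1)

A->CA, B->C, C->BCA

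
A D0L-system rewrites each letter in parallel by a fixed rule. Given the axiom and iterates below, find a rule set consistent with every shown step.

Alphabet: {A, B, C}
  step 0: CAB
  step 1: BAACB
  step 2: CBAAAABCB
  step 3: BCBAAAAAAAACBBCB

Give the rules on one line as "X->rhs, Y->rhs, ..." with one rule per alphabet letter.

  step 2 ⇒ step 3: CBAAAABCB ⇒ B·CB·AA·AA·AA·AA·CB·B·CB
    A ↦ AA
    B ↦ CB
    C ↦ B

A->AA, B->CB, C->B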